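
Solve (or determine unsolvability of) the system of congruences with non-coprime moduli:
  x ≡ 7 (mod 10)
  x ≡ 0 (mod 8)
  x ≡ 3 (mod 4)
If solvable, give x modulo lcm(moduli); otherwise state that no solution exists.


Moduli 10, 8, 4 are not pairwise coprime, so CRT works modulo lcm(m_i) when all pairwise compatibility conditions hold.
Pairwise compatibility: gcd(m_i, m_j) must divide a_i - a_j for every pair.
Merge one congruence at a time:
  Start: x ≡ 7 (mod 10).
  Combine with x ≡ 0 (mod 8): gcd(10, 8) = 2, and 0 - 7 = -7 is NOT divisible by 2.
    ⇒ system is inconsistent (no integer solution).

No solution (the system is inconsistent).


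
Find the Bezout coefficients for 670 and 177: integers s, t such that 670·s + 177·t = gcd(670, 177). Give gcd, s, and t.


Euclidean algorithm on (670, 177) — divide until remainder is 0:
  670 = 3 · 177 + 139
  177 = 1 · 139 + 38
  139 = 3 · 38 + 25
  38 = 1 · 25 + 13
  25 = 1 · 13 + 12
  13 = 1 · 12 + 1
  12 = 12 · 1 + 0
gcd(670, 177) = 1.
Track Bezout coefficients alongside the remainders: start with r₀ = 670 = a·1 + b·0 (s = 1, t = 0) and r₁ = 177 = a·0 + b·1 (s = 0, t = 1); each new remainder r_{k+1} = r_{k-1} − q_k·r_k inherits s_{k+1} = s_{k-1} − q_k·s_k, t_{k+1} = t_{k-1} − q_k·t_k, so r_k = a·s_k + b·t_k at every step:
  q = 3: r = 139, s = 1 − 3·0 = 1, t = 0 − 3·1 = -3  (check: 670·1 + 177·(-3) = 139)
  q = 1: r = 38, s = 0 − 1·1 = -1, t = 1 − 1·(-3) = 4  (check: 670·(-1) + 177·4 = 38)
  q = 3: r = 25, s = 1 − 3·(-1) = 4, t = -3 − 3·4 = -15  (check: 670·4 + 177·(-15) = 25)
  q = 1: r = 13, s = -1 − 1·4 = -5, t = 4 − 1·(-15) = 19  (check: 670·(-5) + 177·19 = 13)
  q = 1: r = 12, s = 4 − 1·(-5) = 9, t = -15 − 1·19 = -34  (check: 670·9 + 177·(-34) = 12)
  q = 1: r = 1, s = -5 − 1·9 = -14, t = 19 − 1·(-34) = 53  (check: 670·(-14) + 177·53 = 1)
The row with r = 1 (the gcd) gives the Bezout coefficients s = -14, t = 53.
Result: 670 · (-14) + 177 · (53) = 1.

gcd(670, 177) = 1; s = -14, t = 53 (check: 670·(-14) + 177·53 = 1).


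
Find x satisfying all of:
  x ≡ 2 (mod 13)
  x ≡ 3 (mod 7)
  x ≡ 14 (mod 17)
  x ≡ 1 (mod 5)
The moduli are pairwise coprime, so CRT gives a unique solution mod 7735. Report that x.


Product of moduli M = 13 · 7 · 17 · 5 = 7735.
Merge one congruence at a time:
  Start: x ≡ 2 (mod 13).
  Combine with x ≡ 3 (mod 7); new modulus lcm = 91.
    Write x = 2 + 13·t and substitute into x ≡ 3 (mod 7): 13·t ≡ 3 − 2 = 1 (mod 7).
    Reduce coefficients mod 7: 6·t ≡ 1 (mod 7).
    The inverse of 6 mod 7 is 6 (since 6·6 = 36 = 5·7 + 1), so t ≡ 6·1 = 6 ≡ 6 (mod 7).
    Then x = 2 + 13·6 = 80, valid modulo lcm(13, 7) = 91: x ≡ 80 (mod 91).
  Combine with x ≡ 14 (mod 17); new modulus lcm = 1547.
    Write x = 80 + 91·t and substitute into x ≡ 14 (mod 17): 91·t ≡ 14 − 80 = -66 (mod 17).
    Reduce coefficients mod 17: 6·t ≡ 2 (mod 17).
    The inverse of 6 mod 17 is 3 (since 6·3 = 18 = 1·17 + 1), so t ≡ 3·2 = 6 ≡ 6 (mod 17).
    Then x = 80 + 91·6 = 626, valid modulo lcm(91, 17) = 1547: x ≡ 626 (mod 1547).
  Combine with x ≡ 1 (mod 5); new modulus lcm = 7735.
    Write x = 626 + 1547·t and substitute into x ≡ 1 (mod 5): 1547·t ≡ 1 − 626 = -625 (mod 5).
    Reduce coefficients mod 5: 2·t ≡ 0 (mod 5).
    The inverse of 2 mod 5 is 3 (since 2·3 = 6 = 1·5 + 1), so t ≡ 3·0 = 0 ≡ 0 (mod 5).
    Then x = 626 + 1547·0 = 626, valid modulo lcm(1547, 5) = 7735: x ≡ 626 (mod 7735).
Verify against each original: 626 mod 13 = 2, 626 mod 7 = 3, 626 mod 17 = 14, 626 mod 5 = 1.

x ≡ 626 (mod 7735).


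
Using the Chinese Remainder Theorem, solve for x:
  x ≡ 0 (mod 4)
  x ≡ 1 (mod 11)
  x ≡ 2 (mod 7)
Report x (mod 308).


Moduli 4, 11, 7 are pairwise coprime; by CRT there is a unique solution modulo M = 4 · 11 · 7 = 308.
Solve pairwise, accumulating the modulus:
  Start with x ≡ 0 (mod 4).
  Combine with x ≡ 1 (mod 11): since gcd(4, 11) = 1, we get a unique residue mod 44.
    Write x = 0 + 4·t and substitute into x ≡ 1 (mod 11): 4·t ≡ 1 − 0 = 1 (mod 11).
    The inverse of 4 mod 11 is 3 (since 4·3 = 12 = 1·11 + 1), so t ≡ 3·1 = 3 ≡ 3 (mod 11).
    Then x = 0 + 4·3 = 12, valid modulo lcm(4, 11) = 44: x ≡ 12 (mod 44).
  Combine with x ≡ 2 (mod 7): since gcd(44, 7) = 1, we get a unique residue mod 308.
    Write x = 12 + 44·t and substitute into x ≡ 2 (mod 7): 44·t ≡ 2 − 12 = -10 (mod 7).
    Reduce coefficients mod 7: 2·t ≡ 4 (mod 7).
    The inverse of 2 mod 7 is 4 (since 2·4 = 8 = 1·7 + 1), so t ≡ 4·4 = 16 ≡ 2 (mod 7).
    Then x = 12 + 44·2 = 100, valid modulo lcm(44, 7) = 308: x ≡ 100 (mod 308).
Verify: 100 mod 4 = 0 ✓, 100 mod 11 = 1 ✓, 100 mod 7 = 2 ✓.

x ≡ 100 (mod 308).


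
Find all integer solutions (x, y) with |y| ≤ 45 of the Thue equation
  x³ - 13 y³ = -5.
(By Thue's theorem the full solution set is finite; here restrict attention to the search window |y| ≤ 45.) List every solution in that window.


The equation is x³ - 13y³ = -5. For fixed y, x³ = 13·y³ − 5, so a solution requires the RHS to be a perfect cube.
Strategy: iterate y from -45 to 45, compute RHS = 13·y³ − 5, and check whether it is a (positive or negative) perfect cube.
Check small values of y:
  y = 0: RHS = -5 is not a perfect cube.
  y = 1: RHS = 8 = (2)³ ⇒ x = 2 works.
  y = -1: RHS = -18 is not a perfect cube.
  y = 2: RHS = 99 is not a perfect cube.
  y = -2: RHS = -109 is not a perfect cube.
  y = 3: RHS = 346 is not a perfect cube.
  y = -3: RHS = -356 is not a perfect cube.
Continuing the search up to |y| = 45 finds no further solutions beyond those listed.
Collected solutions: (2, 1).

Solutions (with |y| ≤ 45): (2, 1).


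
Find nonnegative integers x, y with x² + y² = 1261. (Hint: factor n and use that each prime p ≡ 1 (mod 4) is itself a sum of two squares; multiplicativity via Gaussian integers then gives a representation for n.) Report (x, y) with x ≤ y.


Step 1: Factor n = 1261 = 13 · 97.
Step 2: Check the mod-4 condition on each prime factor: 13 ≡ 1 (mod 4), exponent 1; 97 ≡ 1 (mod 4), exponent 1.
All primes ≡ 3 (mod 4) appear to even exponent (or don't appear), so by the two-squares theorem n IS expressible as a sum of two squares.
Step 3: Build a representation. Here n = 13 · 97 is a product of primes ≡ 1 (mod 4). Each prime p ≡ 1 (mod 4) is itself a sum of two squares; find a² by testing p − a² for a perfect square:
  13: 13 − 1² = 12, 13 − 2² = 9 = 3² ⇒ 13 = 2² + 3².
  97: 97 − 1² = 96, 97 − 2² = 93, 97 − 3² = 88, 97 − 4² = 81 = 9² ⇒ 97 = 4² + 9².
  Combine using the Brahmagupta–Fibonacci identity (a² + b²)(c² + d²) = (ac − bd)² + (ad + bc)² = (ac + bd)² + (ad − bc)²:
  13 · 97 = 1261: from (2² + 3²)(4² + 9²), take (2·4 − 3·9, 2·9 + 3·4) = (8 − 27, 18 + 12) = (-19, 30); dropping signs (only squares matter) gives (19, 30); check 19² + 30² = 361 + 900 = 1261 ✓.
Step 4: Order so x ≤ y and verify: 19² + 30² = 361 + 900 = 1261 = n. ✓

n = 1261 = 19² + 30² (one valid representation with x ≤ y).


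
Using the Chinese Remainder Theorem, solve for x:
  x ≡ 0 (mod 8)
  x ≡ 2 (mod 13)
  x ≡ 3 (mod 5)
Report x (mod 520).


Moduli 8, 13, 5 are pairwise coprime; by CRT there is a unique solution modulo M = 8 · 13 · 5 = 520.
Solve pairwise, accumulating the modulus:
  Start with x ≡ 0 (mod 8).
  Combine with x ≡ 2 (mod 13): since gcd(8, 13) = 1, we get a unique residue mod 104.
    Write x = 0 + 8·t and substitute into x ≡ 2 (mod 13): 8·t ≡ 2 − 0 = 2 (mod 13).
    The inverse of 8 mod 13 is 5 (since 8·5 = 40 = 3·13 + 1), so t ≡ 5·2 = 10 ≡ 10 (mod 13).
    Then x = 0 + 8·10 = 80, valid modulo lcm(8, 13) = 104: x ≡ 80 (mod 104).
  Combine with x ≡ 3 (mod 5): since gcd(104, 5) = 1, we get a unique residue mod 520.
    Write x = 80 + 104·t and substitute into x ≡ 3 (mod 5): 104·t ≡ 3 − 80 = -77 (mod 5).
    Reduce coefficients mod 5: 4·t ≡ 3 (mod 5).
    The inverse of 4 mod 5 is 4 (since 4·4 = 16 = 3·5 + 1), so t ≡ 4·3 = 12 ≡ 2 (mod 5).
    Then x = 80 + 104·2 = 288, valid modulo lcm(104, 5) = 520: x ≡ 288 (mod 520).
Verify: 288 mod 8 = 0 ✓, 288 mod 13 = 2 ✓, 288 mod 5 = 3 ✓.

x ≡ 288 (mod 520).


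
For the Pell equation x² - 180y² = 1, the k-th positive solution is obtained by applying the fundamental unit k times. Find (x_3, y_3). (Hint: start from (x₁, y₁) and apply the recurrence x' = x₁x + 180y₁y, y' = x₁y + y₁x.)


Step 1: Find the fundamental solution (x₁, y₁) of x² - 180y² = 1.
  Expand √180 as a continued fraction. a₀ = ⌊√180⌋ = 13; iterate m_{k+1} = d_k·a_k − m_k, d_{k+1} = (180 − m_{k+1}²)/d_k, a_{k+1} = ⌊(a₀ + m_{k+1})/d_{k+1}⌋ (starting m₀ = 0, d₀ = 1), with convergents p_k = a_k·p_{k-1} + p_{k-2}, q_k = a_k·q_{k-1} + q_{k-2} (p₋₁ = 1, q₋₁ = 0):
  k = 0: a₀ = 13; p₀/q₀ = 13/1; p₀² − 180·q₀² = 169 − 180 = -11.
  k = 1: m = 13, d = 11, a = ⌊(13 + 13)/11⌋ = 2; p/q = (2·13 + 1)/(2·1 + 0) = 27/2; p² − 180·q² = 729 − 720 = 9.
  k = 2: m = 9, d = 9, a = ⌊(13 + 9)/9⌋ = 2; p/q = (2·27 + 13)/(2·2 + 1) = 67/5; p² − 180·q² = 4489 − 4500 = -11.
  k = 3: m = 9, d = 11, a = ⌊(13 + 9)/11⌋ = 2; p/q = (2·67 + 27)/(2·5 + 2) = 161/12; p² − 180·q² = 25921 − 25920 = 1.
  The first convergent with p² − 180·q² = 1 gives the fundamental solution (x₁, y₁) = (161, 12).
Step 2: Apply the recurrence (x_{n+1}, y_{n+1}) = (x₁x_n + 180y₁y_n, x₁y_n + y₁x_n) repeatedly.
  From (x_1, y_1) = (161, 12): x_2 = 161·161 + 180·12·12 = 51841; y_2 = 161·12 + 12·161 = 3864.
  From (x_2, y_2) = (51841, 3864): x_3 = 161·51841 + 180·12·3864 = 16692641; y_3 = 161·3864 + 12·51841 = 1244196.
Step 3: Verify x_3² - 180·y_3² = 278644263554881 - 278644263554880 = 1 (should be 1). ✓

(x_1, y_1) = (161, 12); (x_3, y_3) = (16692641, 1244196).


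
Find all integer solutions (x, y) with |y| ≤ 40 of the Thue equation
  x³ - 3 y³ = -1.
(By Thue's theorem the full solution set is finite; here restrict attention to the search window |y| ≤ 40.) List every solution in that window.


The equation is x³ - 3y³ = -1. For fixed y, x³ = 3·y³ − 1, so a solution requires the RHS to be a perfect cube.
Strategy: iterate y from -40 to 40, compute RHS = 3·y³ − 1, and check whether it is a (positive or negative) perfect cube.
Check small values of y:
  y = 0: RHS = -1 = (-1)³ ⇒ x = -1 works.
  y = 1: RHS = 2 is not a perfect cube.
  y = -1: RHS = -4 is not a perfect cube.
  y = 2: RHS = 23 is not a perfect cube.
  y = -2: RHS = -25 is not a perfect cube.
  y = 3: RHS = 80 is not a perfect cube.
  y = -3: RHS = -82 is not a perfect cube.
Continuing the search up to |y| = 40 finds no further solutions beyond those listed.
Collected solutions: (-1, 0).

Solutions (with |y| ≤ 40): (-1, 0).


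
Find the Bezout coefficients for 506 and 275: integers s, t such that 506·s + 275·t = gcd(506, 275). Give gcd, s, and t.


Euclidean algorithm on (506, 275) — divide until remainder is 0:
  506 = 1 · 275 + 231
  275 = 1 · 231 + 44
  231 = 5 · 44 + 11
  44 = 4 · 11 + 0
gcd(506, 275) = 11.
Track Bezout coefficients alongside the remainders: start with r₀ = 506 = a·1 + b·0 (s = 1, t = 0) and r₁ = 275 = a·0 + b·1 (s = 0, t = 1); each new remainder r_{k+1} = r_{k-1} − q_k·r_k inherits s_{k+1} = s_{k-1} − q_k·s_k, t_{k+1} = t_{k-1} − q_k·t_k, so r_k = a·s_k + b·t_k at every step:
  q = 1: r = 231, s = 1 − 1·0 = 1, t = 0 − 1·1 = -1  (check: 506·1 + 275·(-1) = 231)
  q = 1: r = 44, s = 0 − 1·1 = -1, t = 1 − 1·(-1) = 2  (check: 506·(-1) + 275·2 = 44)
  q = 5: r = 11, s = 1 − 5·(-1) = 6, t = -1 − 5·2 = -11  (check: 506·6 + 275·(-11) = 11)
The row with r = 11 (the gcd) gives the Bezout coefficients s = 6, t = -11.
Result: 506 · (6) + 275 · (-11) = 11.

gcd(506, 275) = 11; s = 6, t = -11 (check: 506·6 + 275·(-11) = 11).


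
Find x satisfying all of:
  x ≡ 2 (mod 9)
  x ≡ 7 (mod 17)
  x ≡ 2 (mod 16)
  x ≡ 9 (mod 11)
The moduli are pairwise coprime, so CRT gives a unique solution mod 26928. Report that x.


Product of moduli M = 9 · 17 · 16 · 11 = 26928.
Merge one congruence at a time:
  Start: x ≡ 2 (mod 9).
  Combine with x ≡ 7 (mod 17); new modulus lcm = 153.
    Write x = 2 + 9·t and substitute into x ≡ 7 (mod 17): 9·t ≡ 7 − 2 = 5 (mod 17).
    The inverse of 9 mod 17 is 2 (since 9·2 = 18 = 1·17 + 1), so t ≡ 2·5 = 10 ≡ 10 (mod 17).
    Then x = 2 + 9·10 = 92, valid modulo lcm(9, 17) = 153: x ≡ 92 (mod 153).
  Combine with x ≡ 2 (mod 16); new modulus lcm = 2448.
    Write x = 92 + 153·t and substitute into x ≡ 2 (mod 16): 153·t ≡ 2 − 92 = -90 (mod 16).
    Reduce coefficients mod 16: 9·t ≡ 6 (mod 16).
    The inverse of 9 mod 16 is 9 (since 9·9 = 81 = 5·16 + 1), so t ≡ 9·6 = 54 ≡ 6 (mod 16).
    Then x = 92 + 153·6 = 1010, valid modulo lcm(153, 16) = 2448: x ≡ 1010 (mod 2448).
  Combine with x ≡ 9 (mod 11); new modulus lcm = 26928.
    Write x = 1010 + 2448·t and substitute into x ≡ 9 (mod 11): 2448·t ≡ 9 − 1010 = -1001 (mod 11).
    Reduce coefficients mod 11: 6·t ≡ 0 (mod 11).
    The inverse of 6 mod 11 is 2 (since 6·2 = 12 = 1·11 + 1), so t ≡ 2·0 = 0 ≡ 0 (mod 11).
    Then x = 1010 + 2448·0 = 1010, valid modulo lcm(2448, 11) = 26928: x ≡ 1010 (mod 26928).
Verify against each original: 1010 mod 9 = 2, 1010 mod 17 = 7, 1010 mod 16 = 2, 1010 mod 11 = 9.

x ≡ 1010 (mod 26928).


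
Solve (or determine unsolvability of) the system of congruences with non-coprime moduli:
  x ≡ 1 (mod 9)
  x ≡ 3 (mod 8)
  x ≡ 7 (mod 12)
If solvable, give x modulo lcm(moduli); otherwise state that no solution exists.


Moduli 9, 8, 12 are not pairwise coprime, so CRT works modulo lcm(m_i) when all pairwise compatibility conditions hold.
Pairwise compatibility: gcd(m_i, m_j) must divide a_i - a_j for every pair.
Merge one congruence at a time:
  Start: x ≡ 1 (mod 9).
  Combine with x ≡ 3 (mod 8): gcd(9, 8) = 1; 3 - 1 = 2, which IS divisible by 1, so compatible.
    Write x = 1 + 9·t and substitute into x ≡ 3 (mod 8): 9·t ≡ 3 − 1 = 2 (mod 8).
    Reduce coefficients mod 8: 1·t ≡ 2 (mod 8).
    So t ≡ 2 (mod 8).
    Then x = 1 + 9·2 = 19, valid modulo lcm(9, 8) = 72: x ≡ 19 (mod 72).
  Combine with x ≡ 7 (mod 12): gcd(72, 12) = 12; 7 - 19 = -12, which IS divisible by 12, so compatible.
    Write x = 19 + 72·t and substitute into x ≡ 7 (mod 12): 72·t ≡ 7 − 19 = -12 (mod 12).
    Divide the congruence (and modulus) by g = 12: 6·t ≡ -1 (mod 1).
    Modulo 1 every t works; take t = 0.
    Then x = 19 + 72·0 = 19, valid modulo lcm(72, 12) = 72: x ≡ 19 (mod 72).
Verify: 19 mod 9 = 1, 19 mod 8 = 3, 19 mod 12 = 7.

x ≡ 19 (mod 72).


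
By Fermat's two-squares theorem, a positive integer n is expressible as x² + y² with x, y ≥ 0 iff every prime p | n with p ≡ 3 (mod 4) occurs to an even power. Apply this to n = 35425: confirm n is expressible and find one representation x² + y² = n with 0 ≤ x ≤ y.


Step 1: Factor n = 35425 = 5^2 · 13 · 109.
Step 2: Check the mod-4 condition on each prime factor: 5 ≡ 1 (mod 4), exponent 2; 13 ≡ 1 (mod 4), exponent 1; 109 ≡ 1 (mod 4), exponent 1.
All primes ≡ 3 (mod 4) appear to even exponent (or don't appear), so by the two-squares theorem n IS expressible as a sum of two squares.
Step 3: Build a representation. Group n = k² · m with k = 5 and m = 13 · 109 = 1417 (a product of primes ≡ 1 (mod 4)); a representation of m scales to one of n via (k·x)² + (k·y)² = k²(x² + y²). Each prime p ≡ 1 (mod 4) is itself a sum of two squares; find a² by testing p − a² for a perfect square:
  13: 13 − 1² = 12, 13 − 2² = 9 = 3² ⇒ 13 = 2² + 3².
  109: 109 − 1² = 108, 109 − 2² = 105, 109 − 3² = 100 = 10² ⇒ 109 = 3² + 10².
  Combine using the Brahmagupta–Fibonacci identity (a² + b²)(c² + d²) = (ac − bd)² + (ad + bc)² = (ac + bd)² + (ad − bc)²:
  13 · 109 = 1417: from (2² + 3²)(3² + 10²), take (2·3 − 3·10, 2·10 + 3·3) = (6 − 30, 20 + 9) = (-24, 29); dropping signs (only squares matter) gives (24, 29); check 24² + 29² = 576 + 841 = 1417 ✓.
  Scale by k = 5: (5·24, 5·29) = (120, 145).
Step 4: Order so x ≤ y and verify: 120² + 145² = 14400 + 21025 = 35425 = n. ✓

n = 35425 = 120² + 145² (one valid representation with x ≤ y).


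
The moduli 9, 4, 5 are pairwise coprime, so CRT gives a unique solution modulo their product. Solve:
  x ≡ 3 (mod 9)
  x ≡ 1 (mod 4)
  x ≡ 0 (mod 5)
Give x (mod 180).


Moduli 9, 4, 5 are pairwise coprime; by CRT there is a unique solution modulo M = 9 · 4 · 5 = 180.
Solve pairwise, accumulating the modulus:
  Start with x ≡ 3 (mod 9).
  Combine with x ≡ 1 (mod 4): since gcd(9, 4) = 1, we get a unique residue mod 36.
    Write x = 3 + 9·t and substitute into x ≡ 1 (mod 4): 9·t ≡ 1 − 3 = -2 (mod 4).
    Reduce coefficients mod 4: 1·t ≡ 2 (mod 4).
    So t ≡ 2 (mod 4).
    Then x = 3 + 9·2 = 21, valid modulo lcm(9, 4) = 36: x ≡ 21 (mod 36).
  Combine with x ≡ 0 (mod 5): since gcd(36, 5) = 1, we get a unique residue mod 180.
    Write x = 21 + 36·t and substitute into x ≡ 0 (mod 5): 36·t ≡ 0 − 21 = -21 (mod 5).
    Reduce coefficients mod 5: 1·t ≡ 4 (mod 5).
    So t ≡ 4 (mod 5).
    Then x = 21 + 36·4 = 165, valid modulo lcm(36, 5) = 180: x ≡ 165 (mod 180).
Verify: 165 mod 9 = 3 ✓, 165 mod 4 = 1 ✓, 165 mod 5 = 0 ✓.

x ≡ 165 (mod 180).


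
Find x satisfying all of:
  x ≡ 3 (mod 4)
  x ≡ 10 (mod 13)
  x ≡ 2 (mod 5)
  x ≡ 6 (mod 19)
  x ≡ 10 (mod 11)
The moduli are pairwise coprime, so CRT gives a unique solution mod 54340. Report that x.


Product of moduli M = 4 · 13 · 5 · 19 · 11 = 54340.
Merge one congruence at a time:
  Start: x ≡ 3 (mod 4).
  Combine with x ≡ 10 (mod 13); new modulus lcm = 52.
    Write x = 3 + 4·t and substitute into x ≡ 10 (mod 13): 4·t ≡ 10 − 3 = 7 (mod 13).
    The inverse of 4 mod 13 is 10 (since 4·10 = 40 = 3·13 + 1), so t ≡ 10·7 = 70 ≡ 5 (mod 13).
    Then x = 3 + 4·5 = 23, valid modulo lcm(4, 13) = 52: x ≡ 23 (mod 52).
  Combine with x ≡ 2 (mod 5); new modulus lcm = 260.
    Write x = 23 + 52·t and substitute into x ≡ 2 (mod 5): 52·t ≡ 2 − 23 = -21 (mod 5).
    Reduce coefficients mod 5: 2·t ≡ 4 (mod 5).
    The inverse of 2 mod 5 is 3 (since 2·3 = 6 = 1·5 + 1), so t ≡ 3·4 = 12 ≡ 2 (mod 5).
    Then x = 23 + 52·2 = 127, valid modulo lcm(52, 5) = 260: x ≡ 127 (mod 260).
  Combine with x ≡ 6 (mod 19); new modulus lcm = 4940.
    Write x = 127 + 260·t and substitute into x ≡ 6 (mod 19): 260·t ≡ 6 − 127 = -121 (mod 19).
    Reduce coefficients mod 19: 13·t ≡ 12 (mod 19).
    The inverse of 13 mod 19 is 3 (since 13·3 = 39 = 2·19 + 1), so t ≡ 3·12 = 36 ≡ 17 (mod 19).
    Then x = 127 + 260·17 = 4547, valid modulo lcm(260, 19) = 4940: x ≡ 4547 (mod 4940).
  Combine with x ≡ 10 (mod 11); new modulus lcm = 54340.
    Write x = 4547 + 4940·t and substitute into x ≡ 10 (mod 11): 4940·t ≡ 10 − 4547 = -4537 (mod 11).
    Reduce coefficients mod 11: 1·t ≡ 6 (mod 11).
    So t ≡ 6 (mod 11).
    Then x = 4547 + 4940·6 = 34187, valid modulo lcm(4940, 11) = 54340: x ≡ 34187 (mod 54340).
Verify against each original: 34187 mod 4 = 3, 34187 mod 13 = 10, 34187 mod 5 = 2, 34187 mod 19 = 6, 34187 mod 11 = 10.

x ≡ 34187 (mod 54340).


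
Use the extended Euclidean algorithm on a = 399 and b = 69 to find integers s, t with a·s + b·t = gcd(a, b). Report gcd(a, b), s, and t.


Euclidean algorithm on (399, 69) — divide until remainder is 0:
  399 = 5 · 69 + 54
  69 = 1 · 54 + 15
  54 = 3 · 15 + 9
  15 = 1 · 9 + 6
  9 = 1 · 6 + 3
  6 = 2 · 3 + 0
gcd(399, 69) = 3.
Track Bezout coefficients alongside the remainders: start with r₀ = 399 = a·1 + b·0 (s = 1, t = 0) and r₁ = 69 = a·0 + b·1 (s = 0, t = 1); each new remainder r_{k+1} = r_{k-1} − q_k·r_k inherits s_{k+1} = s_{k-1} − q_k·s_k, t_{k+1} = t_{k-1} − q_k·t_k, so r_k = a·s_k + b·t_k at every step:
  q = 5: r = 54, s = 1 − 5·0 = 1, t = 0 − 5·1 = -5  (check: 399·1 + 69·(-5) = 54)
  q = 1: r = 15, s = 0 − 1·1 = -1, t = 1 − 1·(-5) = 6  (check: 399·(-1) + 69·6 = 15)
  q = 3: r = 9, s = 1 − 3·(-1) = 4, t = -5 − 3·6 = -23  (check: 399·4 + 69·(-23) = 9)
  q = 1: r = 6, s = -1 − 1·4 = -5, t = 6 − 1·(-23) = 29  (check: 399·(-5) + 69·29 = 6)
  q = 1: r = 3, s = 4 − 1·(-5) = 9, t = -23 − 1·29 = -52  (check: 399·9 + 69·(-52) = 3)
The row with r = 3 (the gcd) gives the Bezout coefficients s = 9, t = -52.
Result: 399 · (9) + 69 · (-52) = 3.

gcd(399, 69) = 3; s = 9, t = -52 (check: 399·9 + 69·(-52) = 3).


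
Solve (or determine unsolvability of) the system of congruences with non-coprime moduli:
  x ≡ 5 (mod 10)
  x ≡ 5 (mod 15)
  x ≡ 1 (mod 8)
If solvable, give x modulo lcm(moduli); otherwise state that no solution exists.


Moduli 10, 15, 8 are not pairwise coprime, so CRT works modulo lcm(m_i) when all pairwise compatibility conditions hold.
Pairwise compatibility: gcd(m_i, m_j) must divide a_i - a_j for every pair.
Merge one congruence at a time:
  Start: x ≡ 5 (mod 10).
  Combine with x ≡ 5 (mod 15): gcd(10, 15) = 5; 5 - 5 = 0, which IS divisible by 5, so compatible.
    Write x = 5 + 10·t and substitute into x ≡ 5 (mod 15): 10·t ≡ 5 − 5 = 0 (mod 15).
    Divide the congruence (and modulus) by g = 5: 2·t ≡ 0 (mod 3).
    The inverse of 2 mod 3 is 2 (since 2·2 = 4 = 1·3 + 1), so t ≡ 2·0 = 0 ≡ 0 (mod 3).
    Then x = 5 + 10·0 = 5, valid modulo lcm(10, 15) = 30: x ≡ 5 (mod 30).
  Combine with x ≡ 1 (mod 8): gcd(30, 8) = 2; 1 - 5 = -4, which IS divisible by 2, so compatible.
    Write x = 5 + 30·t and substitute into x ≡ 1 (mod 8): 30·t ≡ 1 − 5 = -4 (mod 8).
    Divide the congruence (and modulus) by g = 2: 15·t ≡ -2 (mod 4).
    Reduce coefficients mod 4: 3·t ≡ 2 (mod 4).
    The inverse of 3 mod 4 is 3 (since 3·3 = 9 = 2·4 + 1), so t ≡ 3·2 = 6 ≡ 2 (mod 4).
    Then x = 5 + 30·2 = 65, valid modulo lcm(30, 8) = 120: x ≡ 65 (mod 120).
Verify: 65 mod 10 = 5, 65 mod 15 = 5, 65 mod 8 = 1.

x ≡ 65 (mod 120).


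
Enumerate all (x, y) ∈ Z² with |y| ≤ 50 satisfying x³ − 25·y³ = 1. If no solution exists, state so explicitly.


The equation is x³ - 25y³ = 1. For fixed y, x³ = 25·y³ + 1, so a solution requires the RHS to be a perfect cube.
Strategy: iterate y from -50 to 50, compute RHS = 25·y³ + 1, and check whether it is a (positive or negative) perfect cube.
Check small values of y:
  y = 0: RHS = 1 = (1)³ ⇒ x = 1 works.
  y = 1: RHS = 26 is not a perfect cube.
  y = -1: RHS = -24 is not a perfect cube.
  y = 2: RHS = 201 is not a perfect cube.
  y = -2: RHS = -199 is not a perfect cube.
  y = 3: RHS = 676 is not a perfect cube.
  y = -3: RHS = -674 is not a perfect cube.
Continuing the search up to |y| = 50 finds no further solutions beyond those listed.
Collected solutions: (1, 0).

Solutions (with |y| ≤ 50): (1, 0).


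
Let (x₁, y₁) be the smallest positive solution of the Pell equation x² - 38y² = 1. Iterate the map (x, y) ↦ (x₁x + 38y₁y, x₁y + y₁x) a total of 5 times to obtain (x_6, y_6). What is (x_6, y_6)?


Step 1: Find the fundamental solution (x₁, y₁) of x² - 38y² = 1.
  Expand √38 as a continued fraction. a₀ = ⌊√38⌋ = 6; iterate m_{k+1} = d_k·a_k − m_k, d_{k+1} = (38 − m_{k+1}²)/d_k, a_{k+1} = ⌊(a₀ + m_{k+1})/d_{k+1}⌋ (starting m₀ = 0, d₀ = 1), with convergents p_k = a_k·p_{k-1} + p_{k-2}, q_k = a_k·q_{k-1} + q_{k-2} (p₋₁ = 1, q₋₁ = 0):
  k = 0: a₀ = 6; p₀/q₀ = 6/1; p₀² − 38·q₀² = 36 − 38 = -2.
  k = 1: m = 6, d = 2, a = ⌊(6 + 6)/2⌋ = 6; p/q = (6·6 + 1)/(6·1 + 0) = 37/6; p² − 38·q² = 1369 − 1368 = 1.
  The first convergent with p² − 38·q² = 1 gives the fundamental solution (x₁, y₁) = (37, 6).
Step 2: Apply the recurrence (x_{n+1}, y_{n+1}) = (x₁x_n + 38y₁y_n, x₁y_n + y₁x_n) repeatedly.
  From (x_1, y_1) = (37, 6): x_2 = 37·37 + 38·6·6 = 2737; y_2 = 37·6 + 6·37 = 444.
  From (x_2, y_2) = (2737, 444): x_3 = 37·2737 + 38·6·444 = 202501; y_3 = 37·444 + 6·2737 = 32850.
  From (x_3, y_3) = (202501, 32850): x_4 = 37·202501 + 38·6·32850 = 14982337; y_4 = 37·32850 + 6·202501 = 2430456.
  From (x_4, y_4) = (14982337, 2430456): x_5 = 37·14982337 + 38·6·2430456 = 1108490437; y_5 = 37·2430456 + 6·14982337 = 179820894.
  From (x_5, y_5) = (1108490437, 179820894): x_6 = 37·1108490437 + 38·6·179820894 = 82013310001; y_6 = 37·179820894 + 6·1108490437 = 13304315700.
Step 3: Verify x_6² - 38·y_6² = 6726183017320126620001 - 6726183017320126620000 = 1 (should be 1). ✓

(x_1, y_1) = (37, 6); (x_6, y_6) = (82013310001, 13304315700).


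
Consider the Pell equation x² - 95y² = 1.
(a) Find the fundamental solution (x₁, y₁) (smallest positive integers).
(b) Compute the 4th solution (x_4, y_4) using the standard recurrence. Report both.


Step 1: Find the fundamental solution (x₁, y₁) of x² - 95y² = 1.
  Expand √95 as a continued fraction. a₀ = ⌊√95⌋ = 9; iterate m_{k+1} = d_k·a_k − m_k, d_{k+1} = (95 − m_{k+1}²)/d_k, a_{k+1} = ⌊(a₀ + m_{k+1})/d_{k+1}⌋ (starting m₀ = 0, d₀ = 1), with convergents p_k = a_k·p_{k-1} + p_{k-2}, q_k = a_k·q_{k-1} + q_{k-2} (p₋₁ = 1, q₋₁ = 0):
  k = 0: a₀ = 9; p₀/q₀ = 9/1; p₀² − 95·q₀² = 81 − 95 = -14.
  k = 1: m = 9, d = 14, a = ⌊(9 + 9)/14⌋ = 1; p/q = (1·9 + 1)/(1·1 + 0) = 10/1; p² − 95·q² = 100 − 95 = 5.
  k = 2: m = 5, d = 5, a = ⌊(9 + 5)/5⌋ = 2; p/q = (2·10 + 9)/(2·1 + 1) = 29/3; p² − 95·q² = 841 − 855 = -14.
  k = 3: m = 5, d = 14, a = ⌊(9 + 5)/14⌋ = 1; p/q = (1·29 + 10)/(1·3 + 1) = 39/4; p² − 95·q² = 1521 − 1520 = 1.
  The first convergent with p² − 95·q² = 1 gives the fundamental solution (x₁, y₁) = (39, 4).
Step 2: Apply the recurrence (x_{n+1}, y_{n+1}) = (x₁x_n + 95y₁y_n, x₁y_n + y₁x_n) repeatedly.
  From (x_1, y_1) = (39, 4): x_2 = 39·39 + 95·4·4 = 3041; y_2 = 39·4 + 4·39 = 312.
  From (x_2, y_2) = (3041, 312): x_3 = 39·3041 + 95·4·312 = 237159; y_3 = 39·312 + 4·3041 = 24332.
  From (x_3, y_3) = (237159, 24332): x_4 = 39·237159 + 95·4·24332 = 18495361; y_4 = 39·24332 + 4·237159 = 1897584.
Step 3: Verify x_4² - 95·y_4² = 342078378520321 - 342078378520320 = 1 (should be 1). ✓

(x_1, y_1) = (39, 4); (x_4, y_4) = (18495361, 1897584).


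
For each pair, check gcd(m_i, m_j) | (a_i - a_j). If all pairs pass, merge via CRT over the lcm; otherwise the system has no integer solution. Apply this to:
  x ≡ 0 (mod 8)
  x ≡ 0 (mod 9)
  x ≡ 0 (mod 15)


Moduli 8, 9, 15 are not pairwise coprime, so CRT works modulo lcm(m_i) when all pairwise compatibility conditions hold.
Pairwise compatibility: gcd(m_i, m_j) must divide a_i - a_j for every pair.
Merge one congruence at a time:
  Start: x ≡ 0 (mod 8).
  Combine with x ≡ 0 (mod 9): gcd(8, 9) = 1; 0 - 0 = 0, which IS divisible by 1, so compatible.
    Write x = 0 + 8·t and substitute into x ≡ 0 (mod 9): 8·t ≡ 0 − 0 = 0 (mod 9).
    The inverse of 8 mod 9 is 8 (since 8·8 = 64 = 7·9 + 1), so t ≡ 8·0 = 0 ≡ 0 (mod 9).
    Then x = 0 + 8·0 = 0, valid modulo lcm(8, 9) = 72: x ≡ 0 (mod 72).
  Combine with x ≡ 0 (mod 15): gcd(72, 15) = 3; 0 - 0 = 0, which IS divisible by 3, so compatible.
    Write x = 0 + 72·t and substitute into x ≡ 0 (mod 15): 72·t ≡ 0 − 0 = 0 (mod 15).
    Divide the congruence (and modulus) by g = 3: 24·t ≡ 0 (mod 5).
    Reduce coefficients mod 5: 4·t ≡ 0 (mod 5).
    The inverse of 4 mod 5 is 4 (since 4·4 = 16 = 3·5 + 1), so t ≡ 4·0 = 0 ≡ 0 (mod 5).
    Then x = 0 + 72·0 = 0, valid modulo lcm(72, 15) = 360: x ≡ 0 (mod 360).
Verify: 0 mod 8 = 0, 0 mod 9 = 0, 0 mod 15 = 0.

x ≡ 0 (mod 360).


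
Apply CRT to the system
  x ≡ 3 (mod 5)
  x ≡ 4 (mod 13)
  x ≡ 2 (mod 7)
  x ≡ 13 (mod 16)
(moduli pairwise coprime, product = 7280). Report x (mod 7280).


Product of moduli M = 5 · 13 · 7 · 16 = 7280.
Merge one congruence at a time:
  Start: x ≡ 3 (mod 5).
  Combine with x ≡ 4 (mod 13); new modulus lcm = 65.
    Write x = 3 + 5·t and substitute into x ≡ 4 (mod 13): 5·t ≡ 4 − 3 = 1 (mod 13).
    The inverse of 5 mod 13 is 8 (since 5·8 = 40 = 3·13 + 1), so t ≡ 8·1 = 8 ≡ 8 (mod 13).
    Then x = 3 + 5·8 = 43, valid modulo lcm(5, 13) = 65: x ≡ 43 (mod 65).
  Combine with x ≡ 2 (mod 7); new modulus lcm = 455.
    Write x = 43 + 65·t and substitute into x ≡ 2 (mod 7): 65·t ≡ 2 − 43 = -41 (mod 7).
    Reduce coefficients mod 7: 2·t ≡ 1 (mod 7).
    The inverse of 2 mod 7 is 4 (since 2·4 = 8 = 1·7 + 1), so t ≡ 4·1 = 4 ≡ 4 (mod 7).
    Then x = 43 + 65·4 = 303, valid modulo lcm(65, 7) = 455: x ≡ 303 (mod 455).
  Combine with x ≡ 13 (mod 16); new modulus lcm = 7280.
    Write x = 303 + 455·t and substitute into x ≡ 13 (mod 16): 455·t ≡ 13 − 303 = -290 (mod 16).
    Reduce coefficients mod 16: 7·t ≡ 14 (mod 16).
    The inverse of 7 mod 16 is 7 (since 7·7 = 49 = 3·16 + 1), so t ≡ 7·14 = 98 ≡ 2 (mod 16).
    Then x = 303 + 455·2 = 1213, valid modulo lcm(455, 16) = 7280: x ≡ 1213 (mod 7280).
Verify against each original: 1213 mod 5 = 3, 1213 mod 13 = 4, 1213 mod 7 = 2, 1213 mod 16 = 13.

x ≡ 1213 (mod 7280).


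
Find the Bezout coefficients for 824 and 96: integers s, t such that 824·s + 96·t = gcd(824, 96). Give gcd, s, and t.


Euclidean algorithm on (824, 96) — divide until remainder is 0:
  824 = 8 · 96 + 56
  96 = 1 · 56 + 40
  56 = 1 · 40 + 16
  40 = 2 · 16 + 8
  16 = 2 · 8 + 0
gcd(824, 96) = 8.
Track Bezout coefficients alongside the remainders: start with r₀ = 824 = a·1 + b·0 (s = 1, t = 0) and r₁ = 96 = a·0 + b·1 (s = 0, t = 1); each new remainder r_{k+1} = r_{k-1} − q_k·r_k inherits s_{k+1} = s_{k-1} − q_k·s_k, t_{k+1} = t_{k-1} − q_k·t_k, so r_k = a·s_k + b·t_k at every step:
  q = 8: r = 56, s = 1 − 8·0 = 1, t = 0 − 8·1 = -8  (check: 824·1 + 96·(-8) = 56)
  q = 1: r = 40, s = 0 − 1·1 = -1, t = 1 − 1·(-8) = 9  (check: 824·(-1) + 96·9 = 40)
  q = 1: r = 16, s = 1 − 1·(-1) = 2, t = -8 − 1·9 = -17  (check: 824·2 + 96·(-17) = 16)
  q = 2: r = 8, s = -1 − 2·2 = -5, t = 9 − 2·(-17) = 43  (check: 824·(-5) + 96·43 = 8)
The row with r = 8 (the gcd) gives the Bezout coefficients s = -5, t = 43.
Result: 824 · (-5) + 96 · (43) = 8.

gcd(824, 96) = 8; s = -5, t = 43 (check: 824·(-5) + 96·43 = 8).


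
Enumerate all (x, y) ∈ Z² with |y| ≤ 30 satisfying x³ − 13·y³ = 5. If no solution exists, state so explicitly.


The equation is x³ - 13y³ = 5. For fixed y, x³ = 13·y³ + 5, so a solution requires the RHS to be a perfect cube.
Strategy: iterate y from -30 to 30, compute RHS = 13·y³ + 5, and check whether it is a (positive or negative) perfect cube.
Check small values of y:
  y = 0: RHS = 5 is not a perfect cube.
  y = 1: RHS = 18 is not a perfect cube.
  y = -1: RHS = -8 = (-2)³ ⇒ x = -2 works.
  y = 2: RHS = 109 is not a perfect cube.
  y = -2: RHS = -99 is not a perfect cube.
  y = 3: RHS = 356 is not a perfect cube.
  y = -3: RHS = -346 is not a perfect cube.
Continuing the search up to |y| = 30 finds no further solutions beyond those listed.
Collected solutions: (-2, -1).

Solutions (with |y| ≤ 30): (-2, -1).


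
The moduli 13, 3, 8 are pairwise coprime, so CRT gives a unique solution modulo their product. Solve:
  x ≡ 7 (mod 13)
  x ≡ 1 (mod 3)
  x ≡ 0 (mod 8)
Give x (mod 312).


Moduli 13, 3, 8 are pairwise coprime; by CRT there is a unique solution modulo M = 13 · 3 · 8 = 312.
Solve pairwise, accumulating the modulus:
  Start with x ≡ 7 (mod 13).
  Combine with x ≡ 1 (mod 3): since gcd(13, 3) = 1, we get a unique residue mod 39.
    Write x = 7 + 13·t and substitute into x ≡ 1 (mod 3): 13·t ≡ 1 − 7 = -6 (mod 3).
    Reduce coefficients mod 3: 1·t ≡ 0 (mod 3).
    So t ≡ 0 (mod 3).
    Then x = 7 + 13·0 = 7, valid modulo lcm(13, 3) = 39: x ≡ 7 (mod 39).
  Combine with x ≡ 0 (mod 8): since gcd(39, 8) = 1, we get a unique residue mod 312.
    Write x = 7 + 39·t and substitute into x ≡ 0 (mod 8): 39·t ≡ 0 − 7 = -7 (mod 8).
    Reduce coefficients mod 8: 7·t ≡ 1 (mod 8).
    The inverse of 7 mod 8 is 7 (since 7·7 = 49 = 6·8 + 1), so t ≡ 7·1 = 7 ≡ 7 (mod 8).
    Then x = 7 + 39·7 = 280, valid modulo lcm(39, 8) = 312: x ≡ 280 (mod 312).
Verify: 280 mod 13 = 7 ✓, 280 mod 3 = 1 ✓, 280 mod 8 = 0 ✓.

x ≡ 280 (mod 312).


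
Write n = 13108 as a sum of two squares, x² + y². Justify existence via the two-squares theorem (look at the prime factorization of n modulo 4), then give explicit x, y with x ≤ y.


Step 1: Factor n = 13108 = 2^2 · 29 · 113.
Step 2: Check the mod-4 condition on each prime factor: 2 = 2 (special); 29 ≡ 1 (mod 4), exponent 1; 113 ≡ 1 (mod 4), exponent 1.
All primes ≡ 3 (mod 4) appear to even exponent (or don't appear), so by the two-squares theorem n IS expressible as a sum of two squares.
Step 3: Build a representation. Group n = k² · m with k = 2 and m = 29 · 113 = 3277 (a product of primes ≡ 1 (mod 4)); a representation of m scales to one of n via (k·x)² + (k·y)² = k²(x² + y²). Each prime p ≡ 1 (mod 4) is itself a sum of two squares; find a² by testing p − a² for a perfect square:
  29: 29 − 1² = 28, 29 − 2² = 25 = 5² ⇒ 29 = 2² + 5².
  113: 113 − 1² = 112, 113 − 2² = 109, 113 − 3² = 104, 113 − 4² = 97, 113 − 5² = 88, 113 − 6² = 77, 113 − 7² = 64 = 8² ⇒ 113 = 7² + 8².
  Combine using the Brahmagupta–Fibonacci identity (a² + b²)(c² + d²) = (ac − bd)² + (ad + bc)² = (ac + bd)² + (ad − bc)²:
  29 · 113 = 3277: from (2² + 5²)(7² + 8²), take (2·7 − 5·8, 2·8 + 5·7) = (14 − 40, 16 + 35) = (-26, 51); dropping signs (only squares matter) gives (26, 51); check 26² + 51² = 676 + 2601 = 3277 ✓.
  Scale by k = 2: (2·26, 2·51) = (52, 102).
Step 4: Order so x ≤ y and verify: 52² + 102² = 2704 + 10404 = 13108 = n. ✓

n = 13108 = 52² + 102² (one valid representation with x ≤ y).


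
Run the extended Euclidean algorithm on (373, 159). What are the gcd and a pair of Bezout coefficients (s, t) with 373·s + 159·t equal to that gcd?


Euclidean algorithm on (373, 159) — divide until remainder is 0:
  373 = 2 · 159 + 55
  159 = 2 · 55 + 49
  55 = 1 · 49 + 6
  49 = 8 · 6 + 1
  6 = 6 · 1 + 0
gcd(373, 159) = 1.
Track Bezout coefficients alongside the remainders: start with r₀ = 373 = a·1 + b·0 (s = 1, t = 0) and r₁ = 159 = a·0 + b·1 (s = 0, t = 1); each new remainder r_{k+1} = r_{k-1} − q_k·r_k inherits s_{k+1} = s_{k-1} − q_k·s_k, t_{k+1} = t_{k-1} − q_k·t_k, so r_k = a·s_k + b·t_k at every step:
  q = 2: r = 55, s = 1 − 2·0 = 1, t = 0 − 2·1 = -2  (check: 373·1 + 159·(-2) = 55)
  q = 2: r = 49, s = 0 − 2·1 = -2, t = 1 − 2·(-2) = 5  (check: 373·(-2) + 159·5 = 49)
  q = 1: r = 6, s = 1 − 1·(-2) = 3, t = -2 − 1·5 = -7  (check: 373·3 + 159·(-7) = 6)
  q = 8: r = 1, s = -2 − 8·3 = -26, t = 5 − 8·(-7) = 61  (check: 373·(-26) + 159·61 = 1)
The row with r = 1 (the gcd) gives the Bezout coefficients s = -26, t = 61.
Result: 373 · (-26) + 159 · (61) = 1.

gcd(373, 159) = 1; s = -26, t = 61 (check: 373·(-26) + 159·61 = 1).


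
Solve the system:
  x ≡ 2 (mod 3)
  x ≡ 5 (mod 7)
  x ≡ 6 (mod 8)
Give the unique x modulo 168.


Moduli 3, 7, 8 are pairwise coprime; by CRT there is a unique solution modulo M = 3 · 7 · 8 = 168.
Solve pairwise, accumulating the modulus:
  Start with x ≡ 2 (mod 3).
  Combine with x ≡ 5 (mod 7): since gcd(3, 7) = 1, we get a unique residue mod 21.
    Write x = 2 + 3·t and substitute into x ≡ 5 (mod 7): 3·t ≡ 5 − 2 = 3 (mod 7).
    The inverse of 3 mod 7 is 5 (since 3·5 = 15 = 2·7 + 1), so t ≡ 5·3 = 15 ≡ 1 (mod 7).
    Then x = 2 + 3·1 = 5, valid modulo lcm(3, 7) = 21: x ≡ 5 (mod 21).
  Combine with x ≡ 6 (mod 8): since gcd(21, 8) = 1, we get a unique residue mod 168.
    Write x = 5 + 21·t and substitute into x ≡ 6 (mod 8): 21·t ≡ 6 − 5 = 1 (mod 8).
    Reduce coefficients mod 8: 5·t ≡ 1 (mod 8).
    The inverse of 5 mod 8 is 5 (since 5·5 = 25 = 3·8 + 1), so t ≡ 5·1 = 5 ≡ 5 (mod 8).
    Then x = 5 + 21·5 = 110, valid modulo lcm(21, 8) = 168: x ≡ 110 (mod 168).
Verify: 110 mod 3 = 2 ✓, 110 mod 7 = 5 ✓, 110 mod 8 = 6 ✓.

x ≡ 110 (mod 168).


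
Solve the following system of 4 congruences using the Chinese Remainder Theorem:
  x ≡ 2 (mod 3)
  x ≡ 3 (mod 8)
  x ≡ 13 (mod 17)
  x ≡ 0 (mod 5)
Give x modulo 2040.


Product of moduli M = 3 · 8 · 17 · 5 = 2040.
Merge one congruence at a time:
  Start: x ≡ 2 (mod 3).
  Combine with x ≡ 3 (mod 8); new modulus lcm = 24.
    Write x = 2 + 3·t and substitute into x ≡ 3 (mod 8): 3·t ≡ 3 − 2 = 1 (mod 8).
    The inverse of 3 mod 8 is 3 (since 3·3 = 9 = 1·8 + 1), so t ≡ 3·1 = 3 ≡ 3 (mod 8).
    Then x = 2 + 3·3 = 11, valid modulo lcm(3, 8) = 24: x ≡ 11 (mod 24).
  Combine with x ≡ 13 (mod 17); new modulus lcm = 408.
    Write x = 11 + 24·t and substitute into x ≡ 13 (mod 17): 24·t ≡ 13 − 11 = 2 (mod 17).
    Reduce coefficients mod 17: 7·t ≡ 2 (mod 17).
    The inverse of 7 mod 17 is 5 (since 7·5 = 35 = 2·17 + 1), so t ≡ 5·2 = 10 ≡ 10 (mod 17).
    Then x = 11 + 24·10 = 251, valid modulo lcm(24, 17) = 408: x ≡ 251 (mod 408).
  Combine with x ≡ 0 (mod 5); new modulus lcm = 2040.
    Write x = 251 + 408·t and substitute into x ≡ 0 (mod 5): 408·t ≡ 0 − 251 = -251 (mod 5).
    Reduce coefficients mod 5: 3·t ≡ 4 (mod 5).
    The inverse of 3 mod 5 is 2 (since 3·2 = 6 = 1·5 + 1), so t ≡ 2·4 = 8 ≡ 3 (mod 5).
    Then x = 251 + 408·3 = 1475, valid modulo lcm(408, 5) = 2040: x ≡ 1475 (mod 2040).
Verify against each original: 1475 mod 3 = 2, 1475 mod 8 = 3, 1475 mod 17 = 13, 1475 mod 5 = 0.

x ≡ 1475 (mod 2040).


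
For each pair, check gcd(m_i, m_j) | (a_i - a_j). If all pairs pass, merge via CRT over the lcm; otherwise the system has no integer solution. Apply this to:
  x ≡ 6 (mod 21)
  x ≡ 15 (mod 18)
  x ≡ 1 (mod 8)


Moduli 21, 18, 8 are not pairwise coprime, so CRT works modulo lcm(m_i) when all pairwise compatibility conditions hold.
Pairwise compatibility: gcd(m_i, m_j) must divide a_i - a_j for every pair.
Merge one congruence at a time:
  Start: x ≡ 6 (mod 21).
  Combine with x ≡ 15 (mod 18): gcd(21, 18) = 3; 15 - 6 = 9, which IS divisible by 3, so compatible.
    Write x = 6 + 21·t and substitute into x ≡ 15 (mod 18): 21·t ≡ 15 − 6 = 9 (mod 18).
    Divide the congruence (and modulus) by g = 3: 7·t ≡ 3 (mod 6).
    Reduce coefficients mod 6: 1·t ≡ 3 (mod 6).
    So t ≡ 3 (mod 6).
    Then x = 6 + 21·3 = 69, valid modulo lcm(21, 18) = 126: x ≡ 69 (mod 126).
  Combine with x ≡ 1 (mod 8): gcd(126, 8) = 2; 1 - 69 = -68, which IS divisible by 2, so compatible.
    Write x = 69 + 126·t and substitute into x ≡ 1 (mod 8): 126·t ≡ 1 − 69 = -68 (mod 8).
    Divide the congruence (and modulus) by g = 2: 63·t ≡ -34 (mod 4).
    Reduce coefficients mod 4: 3·t ≡ 2 (mod 4).
    The inverse of 3 mod 4 is 3 (since 3·3 = 9 = 2·4 + 1), so t ≡ 3·2 = 6 ≡ 2 (mod 4).
    Then x = 69 + 126·2 = 321, valid modulo lcm(126, 8) = 504: x ≡ 321 (mod 504).
Verify: 321 mod 21 = 6, 321 mod 18 = 15, 321 mod 8 = 1.

x ≡ 321 (mod 504).


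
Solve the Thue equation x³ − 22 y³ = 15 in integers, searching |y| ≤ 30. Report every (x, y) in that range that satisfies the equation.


The equation is x³ - 22y³ = 15. For fixed y, x³ = 22·y³ + 15, so a solution requires the RHS to be a perfect cube.
Strategy: iterate y from -30 to 30, compute RHS = 22·y³ + 15, and check whether it is a (positive or negative) perfect cube.
Check small values of y:
  y = 0: RHS = 15 is not a perfect cube.
  y = 1: RHS = 37 is not a perfect cube.
  y = -1: RHS = -7 is not a perfect cube.
  y = 2: RHS = 191 is not a perfect cube.
  y = -2: RHS = -161 is not a perfect cube.
  y = 3: RHS = 609 is not a perfect cube.
  y = -3: RHS = -579 is not a perfect cube.
Continuing the search up to |y| = 30 finds no solutions either.
No (x, y) in the scanned range satisfies the equation.

No integer solutions with |y| ≤ 30.
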